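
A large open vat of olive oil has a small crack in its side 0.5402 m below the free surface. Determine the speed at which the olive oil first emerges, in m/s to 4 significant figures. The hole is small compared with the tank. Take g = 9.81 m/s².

The surface is effectively still and both ends are open, so ½v² = gh and v = √(2·9.81·0.5402) = 3.256 m/s.

3.256 m/s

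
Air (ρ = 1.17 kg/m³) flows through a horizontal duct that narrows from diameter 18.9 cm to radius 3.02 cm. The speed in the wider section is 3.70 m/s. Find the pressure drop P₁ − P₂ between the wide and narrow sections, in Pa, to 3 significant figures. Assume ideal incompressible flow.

ΔP ≈ 760 Pa

Continuity gives A₁v₁ = A₂v₂, so v₂ = (281 cm²)/(28.7 cm²) × 3.70 m/s = 36.2 m/s.
The pipe is horizontal, so Bernoulli reduces to P₁ + ½ρv₁² = P₂ + ½ρv₂².
P₁ − P₂ = ½·1.17·(36.2² − 3.70²) = ½·1.17·1300 = 760 Pa.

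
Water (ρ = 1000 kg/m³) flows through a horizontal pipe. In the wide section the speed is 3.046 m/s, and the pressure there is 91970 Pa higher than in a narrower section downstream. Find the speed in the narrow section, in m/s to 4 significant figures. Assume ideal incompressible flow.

v₂ ≈ 13.90 m/s

Horizontal Bernoulli: P₁ + ½ρv₁² = P₂ + ½ρv₂², so v₂² = v₁² + 2(P₁ − P₂)/ρ.
v₂ = √(3.046² + 2·91970/1000) = √(9.278 + 183.9) = 13.90 m/s.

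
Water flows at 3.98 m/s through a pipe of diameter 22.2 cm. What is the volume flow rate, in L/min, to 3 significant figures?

Q = A·v = 0.0387 m² × 3.98 m/s = 0.154 m³/s.
Converting: 0.154 m³/s × 60000 = 9240 L/min.

9240 L/min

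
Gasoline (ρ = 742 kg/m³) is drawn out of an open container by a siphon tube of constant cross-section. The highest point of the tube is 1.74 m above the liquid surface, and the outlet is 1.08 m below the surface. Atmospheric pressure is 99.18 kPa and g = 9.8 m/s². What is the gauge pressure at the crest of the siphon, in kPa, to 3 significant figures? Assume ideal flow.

Bernoulli surface→outlet gives ½v² = g·h_out, so v = √(2·9.8·1.08) = 4.60 m/s.
Continuity keeps v the same throughout the tube; from surface to crest, P_atm + 0 = P_top + ½ρv² + ρg·h_top.
P_top = 99180 − ½·742·4.60² − 742·9.8·1.74 = 78700 Pa. So P_gauge = P_top − P_atm = -20500 Pa.

-20.5 kPa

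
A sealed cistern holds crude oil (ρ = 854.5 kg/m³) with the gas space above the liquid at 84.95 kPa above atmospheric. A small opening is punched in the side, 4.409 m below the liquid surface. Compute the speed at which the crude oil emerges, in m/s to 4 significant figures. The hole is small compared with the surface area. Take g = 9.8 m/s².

Take point 1 at the surface (v₁ ≈ 0) and point 2 at the hole (at atmospheric pressure). Bernoulli: P₁ + ρg h = P_atm + ½ρv₂².
With P₁ − P_atm = 84950 Pa, v₂ = √(2gh + 2ΔP/ρ) = √(2·9.8·4.409 + 2·84950/854.5) = 16.89 m/s.

16.89 m/s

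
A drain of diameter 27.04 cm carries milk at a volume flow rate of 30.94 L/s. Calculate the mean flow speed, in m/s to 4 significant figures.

v = 0.5388 m/s

Q = 30.94 L/s = 0.03094 m³/s.
v = Q/A = 0.03094 / 0.05743 = 0.5388 m/s.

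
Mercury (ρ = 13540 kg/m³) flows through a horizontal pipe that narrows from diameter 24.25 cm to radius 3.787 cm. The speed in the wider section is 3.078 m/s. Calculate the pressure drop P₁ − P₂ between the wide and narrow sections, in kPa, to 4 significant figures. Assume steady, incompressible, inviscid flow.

ΔP = 6676 kPa

Mass conservation (A₁v₁ = A₂v₂) gives v₂ = 3.078 × 461.9/45.05 = 31.55 m/s.
With no height change, Bernoulli's equation is P₁ + ½ρv₁² = P₂ + ½ρv₂².
P₁ − P₂ = ½·13540·(31.55² − 3.078²) = ½·13540·986.1 = 6676000 Pa.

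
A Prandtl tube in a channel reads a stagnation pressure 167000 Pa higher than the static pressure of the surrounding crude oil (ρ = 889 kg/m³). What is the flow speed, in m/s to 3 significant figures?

v = 19.4 m/s

Bernoulli between the free stream and the stagnation point: ½ρv² = P_stag − P_static.
v = √(2ΔP/ρ) = √(2·167000/889) = 19.4 m/s.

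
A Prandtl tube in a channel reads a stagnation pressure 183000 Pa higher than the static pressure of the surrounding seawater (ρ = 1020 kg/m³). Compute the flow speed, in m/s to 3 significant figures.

v ≈ 18.9 m/s

At the stagnation point the flow is brought to rest, so Bernoulli gives P_stag − P_static = ½ρv².
v = √(2ΔP/ρ) = √(2·183000/1020) = 18.9 m/s.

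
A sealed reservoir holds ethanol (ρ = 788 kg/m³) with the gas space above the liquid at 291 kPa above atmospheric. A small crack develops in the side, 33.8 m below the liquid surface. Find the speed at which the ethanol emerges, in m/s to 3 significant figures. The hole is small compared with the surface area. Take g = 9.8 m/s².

v ≈ 37.4 m/s

Take point 1 at the surface (v₁ ≈ 0) and point 2 at the hole (at atmospheric pressure). Bernoulli: P₁ + ρg h = P_atm + ½ρv₂².
With P₁ − P_atm = 291000 Pa, v₂ = √(2gh + 2ΔP/ρ) = √(2·9.8·33.8 + 2·291000/788) = 37.4 m/s.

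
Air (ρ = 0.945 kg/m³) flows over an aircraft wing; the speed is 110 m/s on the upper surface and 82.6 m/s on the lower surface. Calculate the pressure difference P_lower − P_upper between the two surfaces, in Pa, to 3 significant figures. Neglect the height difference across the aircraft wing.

ΔP ≈ 2490 Pa

Bernoulli (same height): P_lower − P_upper = ½ρ(v_upper² − v_lower²).
ΔP = ½·0.945·(110² − 82.6²) = 2490 Pa.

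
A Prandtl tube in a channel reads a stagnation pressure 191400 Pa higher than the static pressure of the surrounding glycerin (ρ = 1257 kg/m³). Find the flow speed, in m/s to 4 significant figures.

v ≈ 17.45 m/s

Bernoulli between the free stream and the stagnation point: ½ρv² = P_stag − P_static.
v = √(2ΔP/ρ) = √(2·191400/1257) = 17.45 m/s.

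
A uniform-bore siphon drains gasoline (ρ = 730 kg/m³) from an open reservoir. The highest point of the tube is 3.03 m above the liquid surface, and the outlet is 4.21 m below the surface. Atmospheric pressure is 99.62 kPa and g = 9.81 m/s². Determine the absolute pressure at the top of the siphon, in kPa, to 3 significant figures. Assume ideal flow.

P_top ≈ 47.8 kPa

Bernoulli surface→outlet gives ½v² = g·h_out, so v = √(2·9.81·4.21) = 9.09 m/s.
With constant cross-section the crest speed equals v; applying Bernoulli from the surface up to the crest, P_top = P_atm − ½ρv² − ρg·h_top.
P_top = 99620 − ½·730·9.09² − 730·9.81·3.03 = 47800 Pa.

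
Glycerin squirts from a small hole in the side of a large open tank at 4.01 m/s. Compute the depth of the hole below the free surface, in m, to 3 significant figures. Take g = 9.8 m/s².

h ≈ 0.820 m

For a small hole in a large open tank, ½v² = gh, giving h = v²/(2g).
h = 4.01²/(2·9.8) = 16.1/19.60 = 0.820 m.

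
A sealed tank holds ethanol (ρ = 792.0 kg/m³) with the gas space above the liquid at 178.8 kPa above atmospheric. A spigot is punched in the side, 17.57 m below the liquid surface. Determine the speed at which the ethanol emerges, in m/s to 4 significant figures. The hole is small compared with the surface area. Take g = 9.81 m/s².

v = 28.22 m/s

Take point 1 at the surface (v₁ ≈ 0) and point 2 at the hole (at atmospheric pressure). Bernoulli: P₁ + ρg h = P_atm + ½ρv₂².
With P₁ − P_atm = 178800 Pa, v₂ = √(2gh + 2ΔP/ρ) = √(2·9.81·17.57 + 2·178800/792.0) = 28.22 m/s.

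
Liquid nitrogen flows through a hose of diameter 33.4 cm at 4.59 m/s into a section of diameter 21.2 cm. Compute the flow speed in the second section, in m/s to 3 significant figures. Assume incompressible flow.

Mass conservation (A₁v₁ = A₂v₂) gives v₂ = 4.59 × 876/353 = 11.4 m/s.

11.4 m/s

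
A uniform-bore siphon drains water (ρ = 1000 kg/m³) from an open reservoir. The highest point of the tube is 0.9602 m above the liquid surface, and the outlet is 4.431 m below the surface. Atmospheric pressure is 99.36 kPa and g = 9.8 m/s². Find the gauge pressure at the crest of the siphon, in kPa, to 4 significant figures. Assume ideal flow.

P_gauge = -52.83 kPa

From the surface to the outlet (both open to atmosphere, surface at rest): v = √(2g·h_out) = √(2·9.8·4.431) = 9.319 m/s.
The bore is uniform, so the speed at the crest is the same v. Bernoulli surface→crest: P_atm = P_top + ½ρv² + ρg·h_top.
P_top = 99360 − ½·1000·9.319² − 1000·9.8·0.9602 = 46530 Pa. So P_gauge = P_top − P_atm = -52830 Pa.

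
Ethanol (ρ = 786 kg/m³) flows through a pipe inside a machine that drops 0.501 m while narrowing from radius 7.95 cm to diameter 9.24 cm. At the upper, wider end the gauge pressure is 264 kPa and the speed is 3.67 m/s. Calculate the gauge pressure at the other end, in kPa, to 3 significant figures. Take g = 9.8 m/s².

P₂ ≈ 227 kPa

By continuity, v₂ = v₁·A₁/A₂ = 3.67·(199/67.1) = 10.9 m/s.
Bernoulli: P₁ + ½ρv₁² + ρg h₁ = P₂ + ½ρv₂² + ρg h₂, so P₂ = P₁ + ½ρ(v₁² − v₂²) − ρg(h₂ − h₁).
P₂ = 264000 + ½·786·(3.67² − 10.9²) − 786·9.8·(−0.501) = 264000 + (-41100) − (-3860) = 227000 Pa.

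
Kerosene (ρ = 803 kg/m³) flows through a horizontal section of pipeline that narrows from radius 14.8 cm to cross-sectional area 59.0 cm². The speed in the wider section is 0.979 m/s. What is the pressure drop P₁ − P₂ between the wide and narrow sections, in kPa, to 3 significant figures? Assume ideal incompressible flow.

52.0 kPa

Continuity gives A₁v₁ = A₂v₂, so v₂ = (688 cm²)/(59.0 cm²) × 0.979 m/s = 11.4 m/s.
Along the horizontal streamline, P + ½ρv² is constant.
P₁ − P₂ = ½·803·(11.4² − 0.979²) = ½·803·129 = 52000 Pa.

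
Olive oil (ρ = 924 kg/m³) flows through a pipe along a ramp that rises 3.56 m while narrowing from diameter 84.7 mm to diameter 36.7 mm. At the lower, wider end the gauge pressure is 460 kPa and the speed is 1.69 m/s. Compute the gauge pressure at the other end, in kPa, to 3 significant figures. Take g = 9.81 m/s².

Continuity gives A₁v₁ = A₂v₂, so v₂ = (56.3 cm²)/(10.6 cm²) × 1.69 m/s = 9.00 m/s.
Energy conservation along the streamline gives P₂ = P₁ − ½ρ(v₂² − v₁²) − ρg(h₂ − h₁).
P₂ = 460000 + ½·924·(1.69² − 9.00²) − 924·9.81·(+3.56) = 460000 + (-36100) − (32300) = 392000 Pa.

P₂ ≈ 392 kPa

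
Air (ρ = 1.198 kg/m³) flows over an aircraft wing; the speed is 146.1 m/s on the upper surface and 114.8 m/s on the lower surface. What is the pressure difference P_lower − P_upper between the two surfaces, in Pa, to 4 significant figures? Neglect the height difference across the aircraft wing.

ΔP = 4892 Pa

The pressure is lower where the speed is higher: ΔP = ½ρ(v_up² − v_low²).
ΔP = ½·1.198·(146.1² − 114.8²) = 4892 Pa.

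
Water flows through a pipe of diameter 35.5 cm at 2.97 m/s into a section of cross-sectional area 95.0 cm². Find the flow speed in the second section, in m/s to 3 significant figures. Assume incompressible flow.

30.9 m/s

By continuity, v₂ = v₁·A₁/A₂ = 2.97·(990/95.0) = 30.9 m/s.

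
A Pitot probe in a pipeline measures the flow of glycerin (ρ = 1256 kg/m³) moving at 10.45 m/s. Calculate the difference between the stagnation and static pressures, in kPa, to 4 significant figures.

The dynamic pressure equals the rise in static pressure at the stagnation point: ΔP = ½ρv².
ΔP = ½·1256·10.45² = 68580 Pa.

ΔP ≈ 68.58 kPa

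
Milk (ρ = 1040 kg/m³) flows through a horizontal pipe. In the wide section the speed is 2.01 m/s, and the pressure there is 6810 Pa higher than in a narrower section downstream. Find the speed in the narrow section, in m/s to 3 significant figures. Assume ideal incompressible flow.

Horizontal Bernoulli: P₁ + ½ρv₁² = P₂ + ½ρv₂², so v₂² = v₁² + 2(P₁ − P₂)/ρ.
v₂ = √(2.01² + 2·6810/1040) = √(4.04 + 13.1) = 4.14 m/s.

4.14 m/s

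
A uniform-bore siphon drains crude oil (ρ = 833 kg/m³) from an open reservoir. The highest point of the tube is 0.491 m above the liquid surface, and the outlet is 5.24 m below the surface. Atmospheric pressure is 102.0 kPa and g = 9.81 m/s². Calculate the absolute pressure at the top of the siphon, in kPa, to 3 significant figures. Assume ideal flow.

The outlet speed comes from Torricelli: v = √(2g·5.24) = 10.1 m/s.
Continuity keeps v the same throughout the tube; from surface to crest, P_atm + 0 = P_top + ½ρv² + ρg·h_top.
P_top = 102000 − ½·833·10.1² − 833·9.81·0.491 = 55200 Pa.

P_top ≈ 55.2 kPa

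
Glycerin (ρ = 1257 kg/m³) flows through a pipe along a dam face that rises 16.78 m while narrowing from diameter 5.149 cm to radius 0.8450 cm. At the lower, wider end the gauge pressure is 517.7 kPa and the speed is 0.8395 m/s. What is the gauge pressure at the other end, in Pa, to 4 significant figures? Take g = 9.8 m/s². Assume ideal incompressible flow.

273300 Pa

Mass conservation (A₁v₁ = A₂v₂) gives v₂ = 0.8395 × 20.82/2.243 = 7.793 m/s.
Energy conservation along the streamline gives P₂ = P₁ − ½ρ(v₂² − v₁²) − ρg(h₂ − h₁).
P₂ = 517700 + ½·1257·(0.8395² − 7.793²) − 1257·9.8·(+16.78) = 517700 + (-37720) − (206700) = 273300 Pa.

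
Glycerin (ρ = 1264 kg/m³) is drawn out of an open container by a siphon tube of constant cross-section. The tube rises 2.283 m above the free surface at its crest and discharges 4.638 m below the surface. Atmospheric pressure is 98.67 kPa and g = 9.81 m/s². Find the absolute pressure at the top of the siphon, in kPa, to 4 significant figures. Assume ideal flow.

P_top = 12.85 kPa

The outlet speed comes from Torricelli: v = √(2g·4.638) = 9.539 m/s.
The bore is uniform, so the speed at the crest is the same v. Bernoulli surface→crest: P_atm = P_top + ½ρv² + ρg·h_top.
P_top = 98670 − ½·1264·9.539² − 1264·9.81·2.283 = 12850 Pa.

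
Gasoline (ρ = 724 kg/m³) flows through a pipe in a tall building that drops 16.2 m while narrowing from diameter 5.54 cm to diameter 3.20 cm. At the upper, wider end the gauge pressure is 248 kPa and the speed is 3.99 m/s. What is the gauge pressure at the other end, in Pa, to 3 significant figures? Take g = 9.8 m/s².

Continuity gives A₁v₁ = A₂v₂, so v₂ = (24.1 cm²)/(8.04 cm²) × 3.99 m/s = 12.0 m/s.
Energy conservation along the streamline gives P₂ = P₁ − ½ρ(v₂² − v₁²) − ρg(h₂ − h₁).
P₂ = 248000 + ½·724·(3.99² − 12.0²) − 724·9.8·(−16.2) = 248000 + (-46000) − (-115000) = 317000 Pa.

P₂ ≈ 317000 Pa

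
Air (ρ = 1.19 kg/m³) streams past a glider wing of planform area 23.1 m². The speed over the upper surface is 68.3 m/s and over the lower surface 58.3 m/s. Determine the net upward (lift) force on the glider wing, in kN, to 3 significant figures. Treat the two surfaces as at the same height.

From P + ½ρv² = const at equal height, P_low − P_up = ½ρ(v_up² − v_low²).
ΔP = ½·1.19·(68.3² − 58.3²) = 753 Pa.
Lift = ΔP · A = 753 × 23.1 = 17400 N.

17.4 kN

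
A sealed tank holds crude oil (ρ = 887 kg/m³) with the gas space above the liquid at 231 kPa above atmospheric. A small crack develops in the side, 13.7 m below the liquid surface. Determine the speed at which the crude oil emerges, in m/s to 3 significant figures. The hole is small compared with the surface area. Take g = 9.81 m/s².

v ≈ 28.1 m/s

Take point 1 at the surface (v₁ ≈ 0) and point 2 at the hole (at atmospheric pressure). Bernoulli: P₁ + ρg h = P_atm + ½ρv₂².
With P₁ − P_atm = 231000 Pa, v₂ = √(2gh + 2ΔP/ρ) = √(2·9.81·13.7 + 2·231000/887) = 28.1 m/s.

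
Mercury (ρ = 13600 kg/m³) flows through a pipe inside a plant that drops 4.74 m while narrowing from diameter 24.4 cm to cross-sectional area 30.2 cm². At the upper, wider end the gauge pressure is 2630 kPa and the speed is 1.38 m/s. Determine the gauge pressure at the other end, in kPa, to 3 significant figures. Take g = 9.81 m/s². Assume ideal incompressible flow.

Mass conservation (A₁v₁ = A₂v₂) gives v₂ = 1.38 × 468/30.2 = 21.4 m/s.
Bernoulli: P₁ + ½ρv₁² + ρg h₁ = P₂ + ½ρv₂² + ρg h₂, so P₂ = P₁ + ½ρ(v₁² − v₂²) − ρg(h₂ − h₁).
P₂ = 2630000 + ½·13600·(1.38² − 21.4²) − 13600·9.81·(−4.74) = 2630000 + (-3090000) − (-632000) = 171000 Pa.

P₂ = 171 kPa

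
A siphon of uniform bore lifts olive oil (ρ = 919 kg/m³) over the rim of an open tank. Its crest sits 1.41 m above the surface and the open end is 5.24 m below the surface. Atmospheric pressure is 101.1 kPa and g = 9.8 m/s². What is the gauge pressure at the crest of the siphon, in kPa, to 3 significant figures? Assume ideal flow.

The outlet speed comes from Torricelli: v = √(2g·5.24) = 10.1 m/s.
The bore is uniform, so the speed at the crest is the same v. Bernoulli surface→crest: P_atm = P_top + ½ρv² + ρg·h_top.
P_top = 101100 − ½·919·10.1² − 919·9.8·1.41 = 41200 Pa. So P_gauge = P_top − P_atm = -59900 Pa.

-59.9 kPa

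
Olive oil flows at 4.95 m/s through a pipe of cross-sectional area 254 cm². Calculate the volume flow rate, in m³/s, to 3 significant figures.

Q ≈ 0.126 m³/s

Q = A·v = 0.0254 m² × 4.95 m/s = 0.126 m³/s.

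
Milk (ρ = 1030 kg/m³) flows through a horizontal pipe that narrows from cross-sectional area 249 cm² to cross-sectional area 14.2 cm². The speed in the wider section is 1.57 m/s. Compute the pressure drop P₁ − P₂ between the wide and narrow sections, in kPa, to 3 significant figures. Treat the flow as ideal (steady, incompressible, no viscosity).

Continuity gives A₁v₁ = A₂v₂, so v₂ = (249 cm²)/(14.2 cm²) × 1.57 m/s = 27.5 m/s.
Bernoulli (h₁ = h₂): P₁ − P₂ = ½ρ(v₂² − v₁²).
P₁ − P₂ = ½·1030·(27.5² − 1.57²) = ½·1030·755 = 389000 Pa.

389 kPa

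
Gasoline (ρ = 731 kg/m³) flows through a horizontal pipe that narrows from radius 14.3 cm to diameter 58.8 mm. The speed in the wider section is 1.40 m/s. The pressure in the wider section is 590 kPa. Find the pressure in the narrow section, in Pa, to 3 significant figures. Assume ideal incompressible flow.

Continuity gives A₁v₁ = A₂v₂, so v₂ = (642 cm²)/(27.2 cm²) × 1.40 m/s = 33.1 m/s.
The pipe is horizontal, so Bernoulli reduces to P₁ + ½ρv₁² = P₂ + ½ρv₂².
P₂ = P₁ − ½ρ(v₂² − v₁²) = 590000 − ½·731·(33.1² − 1.40²) = 590000 − 400000 = 190000 Pa.

190000 Pa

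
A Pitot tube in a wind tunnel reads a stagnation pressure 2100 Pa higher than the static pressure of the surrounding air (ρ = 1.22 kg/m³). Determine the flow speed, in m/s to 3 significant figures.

Bernoulli between the free stream and the stagnation point: ½ρv² = P_stag − P_static.
v = √(2ΔP/ρ) = √(2·2100/1.22) = 58.7 m/s.

v ≈ 58.7 m/s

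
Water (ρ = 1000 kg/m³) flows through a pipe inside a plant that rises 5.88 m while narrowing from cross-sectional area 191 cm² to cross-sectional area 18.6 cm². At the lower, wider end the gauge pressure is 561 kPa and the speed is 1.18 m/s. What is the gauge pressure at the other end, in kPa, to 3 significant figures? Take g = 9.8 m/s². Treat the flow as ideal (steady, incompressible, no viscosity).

P₂ = 431 kPa

By continuity, v₂ = v₁·A₁/A₂ = 1.18·(191/18.6) = 12.1 m/s.
Bernoulli: P₁ + ½ρv₁² + ρg h₁ = P₂ + ½ρv₂² + ρg h₂, so P₂ = P₁ + ½ρ(v₁² − v₂²) − ρg(h₂ − h₁).
P₂ = 561000 + ½·1000·(1.18² − 12.1²) − 1000·9.8·(+5.88) = 561000 + (-72700) − (57600) = 431000 Pa.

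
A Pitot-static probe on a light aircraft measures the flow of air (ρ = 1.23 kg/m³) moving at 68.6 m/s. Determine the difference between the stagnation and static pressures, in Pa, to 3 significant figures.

2890 Pa

At the stagnation point the flow is brought to rest, so Bernoulli gives P_stag − P_static = ½ρv².
ΔP = ½·1.23·68.6² = 2890 Pa.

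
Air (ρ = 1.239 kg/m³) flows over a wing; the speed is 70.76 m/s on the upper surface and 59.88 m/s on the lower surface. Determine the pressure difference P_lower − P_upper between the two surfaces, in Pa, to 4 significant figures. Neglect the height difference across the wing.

With negligible Δh, P + ½ρv² is constant, so P_low − P_up = ½ρ(v_up² − v_low²).
ΔP = ½·1.239·(70.76² − 59.88²) = 880.5 Pa.

ΔP ≈ 880.5 Pa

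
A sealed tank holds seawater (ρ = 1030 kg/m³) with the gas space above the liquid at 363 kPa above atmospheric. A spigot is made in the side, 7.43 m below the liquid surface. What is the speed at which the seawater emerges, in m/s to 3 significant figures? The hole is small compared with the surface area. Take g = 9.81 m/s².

29.2 m/s

Take point 1 at the surface (v₁ ≈ 0) and point 2 at the hole (at atmospheric pressure). Bernoulli: P₁ + ρg h = P_atm + ½ρv₂².
With P₁ − P_atm = 363000 Pa, v₂ = √(2gh + 2ΔP/ρ) = √(2·9.81·7.43 + 2·363000/1030) = 29.2 m/s.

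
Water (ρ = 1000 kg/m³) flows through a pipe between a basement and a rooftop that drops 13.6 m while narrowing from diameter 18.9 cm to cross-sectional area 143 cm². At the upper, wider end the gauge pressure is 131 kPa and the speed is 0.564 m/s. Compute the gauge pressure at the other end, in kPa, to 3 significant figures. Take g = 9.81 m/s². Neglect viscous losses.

P₂ = 264 kPa

By continuity, v₂ = v₁·A₁/A₂ = 0.564·(281/143) = 1.11 m/s.
Bernoulli: P₁ + ½ρv₁² + ρg h₁ = P₂ + ½ρv₂² + ρg h₂, so P₂ = P₁ + ½ρ(v₁² − v₂²) − ρg(h₂ − h₁).
P₂ = 131000 + ½·1000·(0.564² − 1.11²) − 1000·9.81·(−13.6) = 131000 + (-453) − (-133000) = 264000 Pa.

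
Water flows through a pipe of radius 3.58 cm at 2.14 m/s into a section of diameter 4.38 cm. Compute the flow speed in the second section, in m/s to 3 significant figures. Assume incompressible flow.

By continuity, v₂ = v₁·A₁/A₂ = 2.14·(40.3/15.1) = 5.72 m/s.

v₂ ≈ 5.72 m/s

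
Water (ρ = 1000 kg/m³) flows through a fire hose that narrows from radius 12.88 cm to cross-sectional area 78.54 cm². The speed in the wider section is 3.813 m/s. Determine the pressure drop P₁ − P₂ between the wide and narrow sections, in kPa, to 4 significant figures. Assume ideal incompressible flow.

The volume flow rate is constant, so v₂ = (A₁/A₂)v₁ = (521.2/78.54)·3.813 = 25.30 m/s.
With no height change, Bernoulli's equation is P₁ + ½ρv₁² = P₂ + ½ρv₂².
P₁ − P₂ = ½·1000·(25.30² − 3.813²) = ½·1000·625.7 = 312800 Pa.

ΔP ≈ 312.8 kPa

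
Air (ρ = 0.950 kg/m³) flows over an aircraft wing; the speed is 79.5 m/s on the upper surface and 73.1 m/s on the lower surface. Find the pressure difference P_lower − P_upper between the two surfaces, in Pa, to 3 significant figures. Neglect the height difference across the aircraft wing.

ΔP ≈ 464 Pa

The pressure is lower where the speed is higher: ΔP = ½ρ(v_up² − v_low²).
ΔP = ½·0.950·(79.5² − 73.1²) = 464 Pa.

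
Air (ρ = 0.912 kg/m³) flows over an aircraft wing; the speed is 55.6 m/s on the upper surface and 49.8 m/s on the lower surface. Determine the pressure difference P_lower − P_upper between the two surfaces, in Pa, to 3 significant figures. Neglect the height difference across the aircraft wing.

ΔP = 279 Pa

With negligible Δh, P + ½ρv² is constant, so P_low − P_up = ½ρ(v_up² − v_low²).
ΔP = ½·0.912·(55.6² − 49.8²) = 279 Pa.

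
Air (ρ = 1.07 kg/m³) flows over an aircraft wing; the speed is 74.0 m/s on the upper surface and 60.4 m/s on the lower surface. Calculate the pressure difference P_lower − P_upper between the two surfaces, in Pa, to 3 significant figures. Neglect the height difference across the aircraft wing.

The pressure is lower where the speed is higher: ΔP = ½ρ(v_up² − v_low²).
ΔP = ½·1.07·(74.0² − 60.4²) = 978 Pa.

ΔP = 978 Pa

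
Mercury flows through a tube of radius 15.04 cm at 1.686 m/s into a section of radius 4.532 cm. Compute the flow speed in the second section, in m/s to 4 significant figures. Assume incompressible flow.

By continuity, v₂ = v₁·A₁/A₂ = 1.686·(710.6/64.53) = 18.57 m/s.

18.57 m/s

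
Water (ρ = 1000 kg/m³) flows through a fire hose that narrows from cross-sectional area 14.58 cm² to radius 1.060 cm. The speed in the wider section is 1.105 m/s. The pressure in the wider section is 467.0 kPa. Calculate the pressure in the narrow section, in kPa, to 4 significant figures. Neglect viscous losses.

Mass conservation (A₁v₁ = A₂v₂) gives v₂ = 1.105 × 14.58/3.530 = 4.564 m/s.
The pipe is horizontal, so Bernoulli reduces to P₁ + ½ρv₁² = P₂ + ½ρv₂².
P₂ = P₁ − ½ρ(v₂² − v₁²) = 467000 − ½·1000·(4.564² − 1.105²) = 467000 − 9805 = 457200 Pa.

457.2 kPa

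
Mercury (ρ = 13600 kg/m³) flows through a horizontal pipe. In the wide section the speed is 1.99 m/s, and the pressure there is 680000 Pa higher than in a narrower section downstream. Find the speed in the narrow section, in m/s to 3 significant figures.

With h₁ = h₂, rearranging Bernoulli gives v₂ = √(v₁² + 2ΔP/ρ).
v₂ = √(1.99² + 2·680000/13600) = √(3.96 + 100) = 10.2 m/s.

v₂ ≈ 10.2 m/s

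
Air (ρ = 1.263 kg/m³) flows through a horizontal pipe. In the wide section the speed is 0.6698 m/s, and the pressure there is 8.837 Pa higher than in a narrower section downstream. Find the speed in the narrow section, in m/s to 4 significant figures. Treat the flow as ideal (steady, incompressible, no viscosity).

v₂ ≈ 3.800 m/s

Horizontal Bernoulli: P₁ + ½ρv₁² = P₂ + ½ρv₂², so v₂² = v₁² + 2(P₁ − P₂)/ρ.
v₂ = √(0.6698² + 2·8.837/1.263) = √(0.4486 + 13.99) = 3.800 m/s.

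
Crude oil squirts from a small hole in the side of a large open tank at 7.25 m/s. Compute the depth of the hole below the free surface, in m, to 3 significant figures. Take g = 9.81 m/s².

h ≈ 2.68 m

For a small hole in a large open tank, ½v² = gh, giving h = v²/(2g).
h = 7.25²/(2·9.81) = 52.6/19.62 = 2.68 m.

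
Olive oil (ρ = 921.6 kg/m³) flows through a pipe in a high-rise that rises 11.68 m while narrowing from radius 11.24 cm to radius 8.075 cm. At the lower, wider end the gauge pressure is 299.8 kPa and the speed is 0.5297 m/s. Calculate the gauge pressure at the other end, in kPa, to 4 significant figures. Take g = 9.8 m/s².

By continuity, v₂ = v₁·A₁/A₂ = 0.5297·(396.9/204.8) = 1.026 m/s.
Applying Bernoulli between the two ends and solving for P₂: P₂ = P₁ + ½ρ(v₁² − v₂²) − ρgΔh.
P₂ = 299800 + ½·921.6·(0.5297² − 1.026²) − 921.6·9.8·(+11.68) = 299800 + (-356.1) − (105500) = 194000 Pa.

P₂ ≈ 194.0 kPa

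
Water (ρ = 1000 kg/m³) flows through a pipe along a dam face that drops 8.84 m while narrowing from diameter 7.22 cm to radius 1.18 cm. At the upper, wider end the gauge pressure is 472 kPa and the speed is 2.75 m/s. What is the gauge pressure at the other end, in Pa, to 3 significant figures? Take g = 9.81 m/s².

The volume flow rate is constant, so v₂ = (A₁/A₂)v₁ = (40.9/4.37)·2.75 = 25.7 m/s.
Applying Bernoulli between the two ends and solving for P₂: P₂ = P₁ + ½ρ(v₁² − v₂²) − ρgΔh.
P₂ = 472000 + ½·1000·(2.75² − 25.7²) − 1000·9.81·(−8.84) = 472000 + (-327000) − (-86700) = 231000 Pa.

231000 Pa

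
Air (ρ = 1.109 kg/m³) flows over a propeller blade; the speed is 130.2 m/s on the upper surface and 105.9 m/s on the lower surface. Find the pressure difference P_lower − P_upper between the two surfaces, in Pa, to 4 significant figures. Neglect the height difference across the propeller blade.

Bernoulli (same height): P_lower − P_upper = ½ρ(v_upper² − v_lower²).
ΔP = ½·1.109·(130.2² − 105.9²) = 3181 Pa.

ΔP ≈ 3181 Pa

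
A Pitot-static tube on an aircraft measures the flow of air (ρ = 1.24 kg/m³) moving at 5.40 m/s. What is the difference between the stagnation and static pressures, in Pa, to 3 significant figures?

ΔP ≈ 18.1 Pa

The dynamic pressure equals the rise in static pressure at the stagnation point: ΔP = ½ρv².
ΔP = ½·1.24·5.40² = 18.1 Pa.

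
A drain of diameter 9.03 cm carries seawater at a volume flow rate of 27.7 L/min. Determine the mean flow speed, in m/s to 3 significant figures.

v ≈ 0.0721 m/s

Q = 27.7 L/min = 0.000462 m³/s.
v = Q/A = 0.000462 / 0.00640 = 0.0721 m/s.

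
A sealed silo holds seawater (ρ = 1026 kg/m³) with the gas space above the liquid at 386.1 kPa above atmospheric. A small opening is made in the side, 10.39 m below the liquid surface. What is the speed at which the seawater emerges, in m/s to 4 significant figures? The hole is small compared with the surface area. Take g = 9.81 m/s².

Take point 1 at the surface (v₁ ≈ 0) and point 2 at the hole (at atmospheric pressure). Bernoulli: P₁ + ρg h = P_atm + ½ρv₂².
With P₁ − P_atm = 386100 Pa, v₂ = √(2gh + 2ΔP/ρ) = √(2·9.81·10.39 + 2·386100/1026) = 30.93 m/s.

v = 30.93 m/s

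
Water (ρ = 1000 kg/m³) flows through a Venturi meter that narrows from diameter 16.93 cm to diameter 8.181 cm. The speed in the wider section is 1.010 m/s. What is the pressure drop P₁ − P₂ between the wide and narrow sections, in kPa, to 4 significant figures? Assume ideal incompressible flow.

8.844 kPa

By continuity, v₂ = v₁·A₁/A₂ = 1.010·(225.1/52.57) = 4.325 m/s.
The pipe is horizontal, so Bernoulli reduces to P₁ + ½ρv₁² = P₂ + ½ρv₂².
P₁ − P₂ = ½·1000·(4.325² − 1.010²) = ½·1000·17.69 = 8844 Pa.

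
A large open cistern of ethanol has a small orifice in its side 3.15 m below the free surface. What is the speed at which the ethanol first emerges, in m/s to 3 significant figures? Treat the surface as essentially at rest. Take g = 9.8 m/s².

v = 7.86 m/s

The surface is effectively still and both ends are open, so ½v² = gh and v = √(2·9.8·3.15) = 7.86 m/s.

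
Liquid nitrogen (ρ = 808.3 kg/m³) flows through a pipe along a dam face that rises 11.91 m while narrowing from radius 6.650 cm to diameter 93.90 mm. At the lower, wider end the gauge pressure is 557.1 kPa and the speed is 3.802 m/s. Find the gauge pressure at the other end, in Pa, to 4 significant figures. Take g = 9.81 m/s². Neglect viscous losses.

Mass conservation (A₁v₁ = A₂v₂) gives v₂ = 3.802 × 138.9/69.25 = 7.628 m/s.
Applying Bernoulli between the two ends and solving for P₂: P₂ = P₁ + ½ρ(v₁² − v₂²) − ρgΔh.
P₂ = 557100 + ½·808.3·(3.802² − 7.628²) − 808.3·9.81·(+11.91) = 557100 + (-17670) − (94440) = 445000 Pa.

445000 Pa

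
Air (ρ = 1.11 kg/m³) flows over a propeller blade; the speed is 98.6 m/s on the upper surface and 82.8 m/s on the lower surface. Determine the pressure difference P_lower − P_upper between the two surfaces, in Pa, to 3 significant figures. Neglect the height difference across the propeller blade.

ΔP ≈ 1590 Pa

Bernoulli (same height): P_lower − P_upper = ½ρ(v_upper² − v_lower²).
ΔP = ½·1.11·(98.6² − 82.8²) = 1590 Pa.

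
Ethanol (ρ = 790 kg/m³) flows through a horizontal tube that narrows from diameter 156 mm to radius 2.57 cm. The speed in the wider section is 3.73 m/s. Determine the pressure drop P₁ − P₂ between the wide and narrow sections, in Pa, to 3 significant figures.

The volume flow rate is constant, so v₂ = (A₁/A₂)v₁ = (191/20.7)·3.73 = 34.4 m/s.
Along the horizontal streamline, P + ½ρv² is constant.
P₁ − P₂ = ½·790·(34.4² − 3.73²) = ½·790·1170 = 461000 Pa.

461000 Pa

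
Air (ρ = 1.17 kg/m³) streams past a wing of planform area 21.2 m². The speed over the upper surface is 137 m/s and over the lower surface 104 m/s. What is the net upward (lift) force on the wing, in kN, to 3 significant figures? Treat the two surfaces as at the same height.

With equal heights on the two surfaces, Bernoulli gives P_lower − P_upper = ½ρ(v_upper² − v_lower²).
ΔP = ½·1.17·(137² − 104²) = 4650 Pa.
Lift = ΔP · A = 4650 × 21.2 = 98600 N.

F ≈ 98.6 kN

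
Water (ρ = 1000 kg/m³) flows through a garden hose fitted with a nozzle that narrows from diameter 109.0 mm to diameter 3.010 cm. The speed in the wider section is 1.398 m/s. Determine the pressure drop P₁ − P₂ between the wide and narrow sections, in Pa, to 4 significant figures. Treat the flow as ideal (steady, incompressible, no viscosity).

The volume flow rate is constant, so v₂ = (A₁/A₂)v₁ = (93.31/7.116)·1.398 = 18.33 m/s.
Bernoulli (h₁ = h₂): P₁ − P₂ = ½ρ(v₂² − v₁²).
P₁ − P₂ = ½·1000·(18.33² − 1.398²) = ½·1000·334.1 = 167100 Pa.

ΔP = 167100 Pa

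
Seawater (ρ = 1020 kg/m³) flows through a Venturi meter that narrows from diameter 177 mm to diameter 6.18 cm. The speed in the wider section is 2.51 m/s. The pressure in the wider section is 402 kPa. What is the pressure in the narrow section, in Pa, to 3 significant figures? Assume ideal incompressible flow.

P₂ = 189000 Pa

Continuity gives A₁v₁ = A₂v₂, so v₂ = (246 cm²)/(30.0 cm²) × 2.51 m/s = 20.6 m/s.
Bernoulli (h₁ = h₂): P₁ − P₂ = ½ρ(v₂² − v₁²).
P₂ = P₁ − ½ρ(v₂² − v₁²) = 402000 − ½·1020·(20.6² − 2.51²) = 402000 − 213000 = 189000 Pa.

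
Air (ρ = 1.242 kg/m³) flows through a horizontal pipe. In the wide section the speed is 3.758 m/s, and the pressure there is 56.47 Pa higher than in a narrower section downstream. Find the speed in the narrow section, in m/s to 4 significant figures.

Along the level pipe P + ½ρv² is conserved, hence v₂² = v₁² + 2(P₁ − P₂)/ρ.
v₂ = √(3.758² + 2·56.47/1.242) = √(14.12 + 90.93) = 10.25 m/s.

10.25 m/s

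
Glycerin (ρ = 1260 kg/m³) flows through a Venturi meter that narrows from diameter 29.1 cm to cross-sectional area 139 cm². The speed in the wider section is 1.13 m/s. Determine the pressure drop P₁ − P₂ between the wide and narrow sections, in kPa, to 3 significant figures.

ΔP ≈ 17.6 kPa

Mass conservation (A₁v₁ = A₂v₂) gives v₂ = 1.13 × 665/139 = 5.41 m/s.
Along the horizontal streamline, P + ½ρv² is constant.
P₁ − P₂ = ½·1260·(5.41² − 1.13²) = ½·1260·28.0 = 17600 Pa.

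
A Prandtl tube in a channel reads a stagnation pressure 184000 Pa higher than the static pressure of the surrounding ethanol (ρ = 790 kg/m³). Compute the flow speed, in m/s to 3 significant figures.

v ≈ 21.6 m/s

At the stagnation point the flow is brought to rest, so Bernoulli gives P_stag − P_static = ½ρv².
v = √(2ΔP/ρ) = √(2·184000/790) = 21.6 m/s.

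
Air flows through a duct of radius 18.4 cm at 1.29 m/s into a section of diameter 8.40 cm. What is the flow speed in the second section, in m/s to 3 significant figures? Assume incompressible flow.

The volume flow rate is constant, so v₂ = (A₁/A₂)v₁ = (1060/55.4)·1.29 = 24.8 m/s.

v₂ ≈ 24.8 m/s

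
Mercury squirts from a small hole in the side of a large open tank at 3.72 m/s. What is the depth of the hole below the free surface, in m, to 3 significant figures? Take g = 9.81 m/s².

h ≈ 0.705 m

Torricelli: v = √(2gh), so h = v²/(2g).
h = 3.72²/(2·9.81) = 13.8/19.62 = 0.705 m.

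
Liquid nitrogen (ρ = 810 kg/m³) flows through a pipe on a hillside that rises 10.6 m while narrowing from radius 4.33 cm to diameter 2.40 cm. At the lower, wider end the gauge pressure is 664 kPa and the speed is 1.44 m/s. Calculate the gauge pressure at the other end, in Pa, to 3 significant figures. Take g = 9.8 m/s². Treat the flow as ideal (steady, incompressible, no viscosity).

Continuity gives A₁v₁ = A₂v₂, so v₂ = (58.9 cm²)/(4.52 cm²) × 1.44 m/s = 18.7 m/s.
Energy conservation along the streamline gives P₂ = P₁ − ½ρ(v₂² − v₁²) − ρg(h₂ − h₁).
P₂ = 664000 + ½·810·(1.44² − 18.7²) − 810·9.8·(+10.6) = 664000 + (-142000) − (84100) = 438000 Pa.

438000 Pa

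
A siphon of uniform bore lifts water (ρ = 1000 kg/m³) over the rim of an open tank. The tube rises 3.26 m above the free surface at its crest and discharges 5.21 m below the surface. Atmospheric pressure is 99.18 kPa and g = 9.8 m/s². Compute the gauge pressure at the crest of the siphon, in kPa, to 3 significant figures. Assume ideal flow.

-83.0 kPa

From the surface to the outlet (both open to atmosphere, surface at rest): v = √(2g·h_out) = √(2·9.8·5.21) = 10.1 m/s.
With constant cross-section the crest speed equals v; applying Bernoulli from the surface up to the crest, P_top = P_atm − ½ρv² − ρg·h_top.
P_top = 99180 − ½·1000·10.1² − 1000·9.8·3.26 = 16200 Pa. So P_gauge = P_top − P_atm = -83000 Pa.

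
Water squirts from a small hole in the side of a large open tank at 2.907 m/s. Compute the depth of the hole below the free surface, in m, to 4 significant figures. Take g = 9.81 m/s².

Torricelli: v = √(2gh), so h = v²/(2g).
h = 2.907²/(2·9.81) = 8.451/19.62 = 0.4307 m.

h ≈ 0.4307 m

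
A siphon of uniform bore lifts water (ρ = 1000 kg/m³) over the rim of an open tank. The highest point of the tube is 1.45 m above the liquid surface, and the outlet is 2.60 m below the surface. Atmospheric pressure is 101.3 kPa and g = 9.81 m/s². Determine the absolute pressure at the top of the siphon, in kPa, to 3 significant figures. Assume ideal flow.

The outlet speed comes from Torricelli: v = √(2g·2.60) = 7.14 m/s.
With constant cross-section the crest speed equals v; applying Bernoulli from the surface up to the crest, P_top = P_atm − ½ρv² − ρg·h_top.
P_top = 101300 − ½·1000·7.14² − 1000·9.81·1.45 = 61600 Pa.

P_top = 61.6 kPa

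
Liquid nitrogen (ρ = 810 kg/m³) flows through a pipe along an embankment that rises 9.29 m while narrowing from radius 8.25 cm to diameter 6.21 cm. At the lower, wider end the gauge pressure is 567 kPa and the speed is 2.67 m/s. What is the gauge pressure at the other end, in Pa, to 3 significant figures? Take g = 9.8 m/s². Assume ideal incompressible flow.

The volume flow rate is constant, so v₂ = (A₁/A₂)v₁ = (214/30.3)·2.67 = 18.8 m/s.
Applying Bernoulli between the two ends and solving for P₂: P₂ = P₁ + ½ρ(v₁² − v₂²) − ρgΔh.
P₂ = 567000 + ½·810·(2.67² − 18.8²) − 810·9.8·(+9.29) = 567000 + (-141000) − (73700) = 352000 Pa.

352000 Pa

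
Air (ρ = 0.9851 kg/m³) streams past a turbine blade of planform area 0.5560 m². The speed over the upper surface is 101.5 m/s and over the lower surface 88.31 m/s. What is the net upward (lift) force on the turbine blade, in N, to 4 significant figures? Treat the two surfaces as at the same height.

F ≈ 685.6 N

From P + ½ρv² = const at equal height, P_low − P_up = ½ρ(v_up² − v_low²).
ΔP = ½·0.9851·(101.5² − 88.31²) = 1233 Pa.
Lift = ΔP · A = 1233 × 0.5560 = 685.6 N.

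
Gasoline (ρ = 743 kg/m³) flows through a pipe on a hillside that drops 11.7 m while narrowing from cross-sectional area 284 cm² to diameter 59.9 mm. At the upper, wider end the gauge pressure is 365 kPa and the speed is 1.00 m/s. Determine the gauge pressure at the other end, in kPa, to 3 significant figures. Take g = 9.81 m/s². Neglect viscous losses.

Mass conservation (A₁v₁ = A₂v₂) gives v₂ = 1.00 × 284/28.2 = 10.1 m/s.
Energy conservation along the streamline gives P₂ = P₁ − ½ρ(v₂² − v₁²) − ρg(h₂ − h₁).
P₂ = 365000 + ½·743·(1.00² − 10.1²) − 743·9.81·(−11.7) = 365000 + (-37400) − (-85300) = 413000 Pa.

413 kPa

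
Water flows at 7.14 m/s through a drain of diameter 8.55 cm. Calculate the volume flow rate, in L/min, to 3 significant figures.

Q ≈ 2460 L/min

Q = A·v = 0.00574 m² × 7.14 m/s = 0.0410 m³/s.
Converting: 0.0410 m³/s × 60000 = 2460 L/min.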